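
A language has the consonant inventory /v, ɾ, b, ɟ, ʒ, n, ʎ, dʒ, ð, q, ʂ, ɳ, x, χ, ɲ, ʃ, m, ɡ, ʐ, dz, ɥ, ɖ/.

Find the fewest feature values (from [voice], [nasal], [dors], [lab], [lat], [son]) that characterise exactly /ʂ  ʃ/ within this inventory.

[-voice, -dors]

Every target segment is [-voice], [-dorsal]; each remaining inventory member fails at least one of these. Each conjunct is needed — [-dorsal] alone would also admit /v, ɾ, b, ʒ, …/; [-voice] alone would also admit /q, x, χ/ — and no other single listed feature has exactly this extension, so two is the minimum.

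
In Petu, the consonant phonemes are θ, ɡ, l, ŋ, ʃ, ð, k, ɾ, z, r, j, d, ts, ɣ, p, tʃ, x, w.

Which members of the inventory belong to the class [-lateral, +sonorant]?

Eliminate segments failing any feature: /θ, ɡ, ʃ, ð, k, z, d, ts, ɣ, p, tʃ, x/ are [-sonorant]; /l/ is [+lateral]. The remaining /ŋ, ɾ, r, j, w/ satisfy [-lateral], [+sonorant].

ŋ, ɾ, r, j, w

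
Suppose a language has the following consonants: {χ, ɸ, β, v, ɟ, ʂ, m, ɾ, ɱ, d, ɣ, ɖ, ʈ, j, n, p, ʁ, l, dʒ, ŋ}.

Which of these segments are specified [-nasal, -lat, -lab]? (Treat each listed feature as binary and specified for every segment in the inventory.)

χ, ɟ, ʂ, ɾ, d, ɣ, ɖ, ʈ, j, ʁ, dʒ

Eliminate segments failing any feature: /ɸ, β, v, p/ are [+labial]; /m, ɱ, n, ŋ/ are [+nasal]; /l/ is [+lateral]. The remaining /χ, ɟ, ʂ, ɾ, d, ɣ, ɖ, ʈ, j, ʁ, dʒ/ satisfy [-nasal], [-lateral], [-labial].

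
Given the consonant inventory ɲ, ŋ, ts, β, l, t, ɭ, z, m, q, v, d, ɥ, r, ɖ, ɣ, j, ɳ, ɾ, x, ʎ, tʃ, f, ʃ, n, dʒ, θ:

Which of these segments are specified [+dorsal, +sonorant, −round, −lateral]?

ɲ, ŋ, j

First, the [+dorsal] segments are /ɲ, ŋ, q, ɥ, ɣ, j, x, ʎ/.
Within that set, [+sonorant] gives /ɲ, ŋ, ɥ, j, ʎ/.
Of those, [−round] gives /ɲ, ŋ, j, ʎ/.
Among these, [−lateral] leaves /ɲ, ŋ, j/.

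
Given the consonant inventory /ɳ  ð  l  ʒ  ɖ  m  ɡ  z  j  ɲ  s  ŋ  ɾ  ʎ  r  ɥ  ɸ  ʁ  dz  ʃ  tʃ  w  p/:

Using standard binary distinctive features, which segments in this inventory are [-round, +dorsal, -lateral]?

ɡ, j, ɲ, ŋ, ʁ

Checking each segment against [-round], [+dorsal], [-lateral]: /ɡ/ (voiced velar stop), /j/ (palatal glide), /ɲ/ (palatal nasal), /ŋ/ (velar nasal), /ʁ/ (voiced uvular fricative) satisfy every feature; every other segment in the inventory fails at least one.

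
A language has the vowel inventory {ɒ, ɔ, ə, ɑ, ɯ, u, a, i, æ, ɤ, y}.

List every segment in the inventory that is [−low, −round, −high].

ə, ɤ

Checking each segment against [−low], [−round], [−high]: /ə/ (mid central vowel (schwa)), /ɤ/ (mid back unrounded tense vowel) satisfy every feature; every other segment in the inventory fails at least one.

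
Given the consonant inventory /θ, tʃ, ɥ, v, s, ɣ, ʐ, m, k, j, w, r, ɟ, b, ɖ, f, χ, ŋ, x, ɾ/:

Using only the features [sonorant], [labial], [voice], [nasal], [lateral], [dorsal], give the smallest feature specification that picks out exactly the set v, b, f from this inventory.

Every target segment is [−sonorant], [+labial]; each remaining inventory member fails at least one of these. Each conjunct is needed — [+labial] alone would also admit /ɥ, m, w/; [−sonorant] alone would also admit /θ, tʃ, s, ɣ, …/ — and no other single listed feature has exactly this extension, so two is the minimum.

[−sonorant, +labial]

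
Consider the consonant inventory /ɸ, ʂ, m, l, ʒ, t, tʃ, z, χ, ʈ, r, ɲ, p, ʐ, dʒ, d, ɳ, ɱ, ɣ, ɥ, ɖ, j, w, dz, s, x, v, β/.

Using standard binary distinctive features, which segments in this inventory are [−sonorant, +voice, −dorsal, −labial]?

Eliminate segments failing any feature: /ɸ, ʂ, t, tʃ, χ, ʈ, p, s, x/ are [−voice]; /m, l, r, ɲ, ɳ, ɱ, ɥ, j, w/ are [+sonorant]; /ɣ/ is [+dorsal]; /v, β/ are [+labial]. The remaining /ʒ, z, ʐ, dʒ, d, ɖ, dz/ satisfy [−sonorant], [+voice], [−dorsal], [−labial].

ʒ, z, ʐ, dʒ, d, ɖ, dz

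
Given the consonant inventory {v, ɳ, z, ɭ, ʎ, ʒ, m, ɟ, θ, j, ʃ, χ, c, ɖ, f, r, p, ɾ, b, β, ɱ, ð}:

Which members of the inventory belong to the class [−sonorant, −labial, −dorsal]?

Eliminate segments failing any feature: /v, f, p, b, β/ are [+labial]; /ɳ, ɭ, ʎ, m, j, r, ɾ, ɱ/ are [+sonorant]; /ɟ, χ, c/ are [+dorsal]. The remaining /z, ʒ, θ, ʃ, ɖ, ð/ satisfy [−sonorant], [−labial], [−dorsal].

z, ʒ, θ, ʃ, ɖ, ð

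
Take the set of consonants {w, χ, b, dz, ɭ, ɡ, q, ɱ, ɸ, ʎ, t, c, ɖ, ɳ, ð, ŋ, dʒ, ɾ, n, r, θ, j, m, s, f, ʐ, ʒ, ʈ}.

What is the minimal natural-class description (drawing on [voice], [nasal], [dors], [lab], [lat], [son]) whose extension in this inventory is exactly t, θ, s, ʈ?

The class [−voice], [−labial], [−dorsal] has exactly /t, θ, s, ʈ/ as its extension in this inventory. No smaller conjunction from the listed features achieves this: [−labial, −dorsal] alone would also admit /dz, ɭ, ɖ, ɳ, …/; [−voice, −dorsal] alone would also admit /ɸ, f/; [−voice, −labial] alone would also admit /χ, q, c/; and checking the remaining two-feature bundles turns up none with this extension.

[−voice, −lab, −dors]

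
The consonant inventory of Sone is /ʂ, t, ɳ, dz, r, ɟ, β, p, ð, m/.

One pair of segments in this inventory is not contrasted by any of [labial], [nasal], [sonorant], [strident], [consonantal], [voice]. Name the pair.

ɟ, ð

On the given features, /ɟ/ and /ð/ have an identical profile: [-labial], [-nasal], [-sonorant], [-strident], [+consonantal], [+voice]. No other two segments in the inventory coincide on all 6 features. (They do differ in [continuant] and [dorsal], which are not among the given features.)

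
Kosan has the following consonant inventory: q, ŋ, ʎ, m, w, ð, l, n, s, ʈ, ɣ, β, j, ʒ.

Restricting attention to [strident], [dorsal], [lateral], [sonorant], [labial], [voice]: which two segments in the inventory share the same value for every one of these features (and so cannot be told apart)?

On the given features, /j/ and /ŋ/ have an identical profile: [-strident], [+dorsal], [-lateral], [+sonorant], [-labial], [+voice]. No other two segments in the inventory coincide on all 6 features. (They do differ in [nasal], [continuant] and [back], which are not among the given features.)

j, ŋ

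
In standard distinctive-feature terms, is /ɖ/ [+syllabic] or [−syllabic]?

[−syllabic]

/ɖ/ is the voiced retroflex stop. The feature [syllabic] marks segments able to form a syllable nucleus; /ɖ/ lacks this property, so it is [−syllabic].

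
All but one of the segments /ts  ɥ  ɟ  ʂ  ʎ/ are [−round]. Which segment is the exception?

Every segment except /ɥ/ is [−round]. /ɥ/ (labial-palatal glide) is [+round], so it is the exception.

ɥ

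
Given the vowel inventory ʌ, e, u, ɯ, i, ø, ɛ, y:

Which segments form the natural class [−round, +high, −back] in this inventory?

Eliminate segments failing any feature: /ʌ, e, ɛ/ are [−high]; /u, ø, y/ are [+round]; /ɯ/ is [+back]. The remaining /i/ satisfy [−round], [+high], [−back].

i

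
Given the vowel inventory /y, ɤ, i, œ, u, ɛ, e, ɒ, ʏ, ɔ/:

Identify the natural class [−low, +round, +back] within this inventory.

Eliminate segments failing any feature: /y, œ, ʏ/ are [−back]; /ɤ, i, ɛ, e/ are [−round]; /ɒ/ is [+low]. The remaining /u, ɔ/ satisfy [−low], [+round], [+back].

u, ɔ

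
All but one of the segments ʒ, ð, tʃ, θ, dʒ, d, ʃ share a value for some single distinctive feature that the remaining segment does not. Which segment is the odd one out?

d

The remaining segments after removing /d/ share [+distributed]; /d/ (voiced alveolar stop) is [−distributed]. For every other candidate removal, the leftover set fails to share any single feature value that the removed segment lacks.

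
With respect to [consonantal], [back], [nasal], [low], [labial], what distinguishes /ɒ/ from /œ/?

/ɒ/ is the low back rounded vowel and /œ/ is the mid front rounded lax vowel. Both are [−consonantal], [−nasal], [+labial]. /ɒ/ is [+low] while /œ/ is [−low]; /ɒ/ is [+back] while /œ/ is [−back], so the distinguishing features are [low], [back].

[low], [back]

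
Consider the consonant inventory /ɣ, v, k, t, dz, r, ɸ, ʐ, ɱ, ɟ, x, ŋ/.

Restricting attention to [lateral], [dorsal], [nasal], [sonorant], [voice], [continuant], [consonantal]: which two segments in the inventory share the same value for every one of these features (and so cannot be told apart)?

ʐ, v

Both /ʐ/ and /v/ are [-lateral], [-dorsal], [-nasal], [-sonorant], [+voice], [+continuant], [+consonantal]. Since the list omits [labial] and [coronal] — which do distinguish the voiced retroflex fricative from the voiced labiodental fricative — this pair collapses; all other pairs remain distinct.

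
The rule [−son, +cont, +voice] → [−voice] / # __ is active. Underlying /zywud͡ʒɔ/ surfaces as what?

[sywud͡ʒɔ]

Only the initial segment /z/ is both word-initial and matches the structural description. It is a voiced alveolar fricative, so [−son, +cont, +voice] holds; changing it to [−voice] with all other features held fixed yields /s/ (voiceless alveolar fricative). No other segment meets both the structural description and the environment, so the output is [sywud͡ʒɔ].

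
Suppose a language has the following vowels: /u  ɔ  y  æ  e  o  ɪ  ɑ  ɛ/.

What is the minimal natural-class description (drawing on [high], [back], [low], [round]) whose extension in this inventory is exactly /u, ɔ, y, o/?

The target set is precisely the extension of [+round] in this inventory.

[+round]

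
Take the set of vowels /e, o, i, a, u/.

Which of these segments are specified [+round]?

The feature [round] marks segments produced with lip rounding. In this inventory /o, u/ have that property, so they are [+round]; /e, i, a/ are [−round].

o, u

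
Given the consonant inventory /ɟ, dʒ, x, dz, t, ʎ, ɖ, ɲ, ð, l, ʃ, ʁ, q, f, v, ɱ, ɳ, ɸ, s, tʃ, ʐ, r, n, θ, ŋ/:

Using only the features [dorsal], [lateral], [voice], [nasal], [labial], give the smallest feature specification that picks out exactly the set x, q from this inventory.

The class [−voice], [+dorsal] has exactly /x, q/ as its extension in this inventory. No smaller conjunction from the listed features achieves this: [+dorsal] alone would also admit /ɟ, ʎ, ɲ, ʁ, …/; [−voice] alone would also admit /t, ʃ, f, ɸ, …/; and checking the remaining single features turns up none with this extension.

[−voice, +dorsal]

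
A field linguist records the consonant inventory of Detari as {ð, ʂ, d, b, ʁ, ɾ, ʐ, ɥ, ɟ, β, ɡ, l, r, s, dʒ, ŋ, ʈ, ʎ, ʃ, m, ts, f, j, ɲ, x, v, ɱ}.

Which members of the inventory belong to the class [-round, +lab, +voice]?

b, β, m, v, ɱ

First, the [-round] segments are /ð, ʂ, d, b, ʁ, ɾ, ʐ, ɟ, β, ɡ, l, r, s, dʒ, ŋ, ʈ, ʎ, ʃ, m, ts, f, j, ɲ, x, v, ɱ/.
Within that set, [+labial] gives /b, β, m, f, v, ɱ/.
Then [+voice] leaves /b, β, m, v, ɱ/.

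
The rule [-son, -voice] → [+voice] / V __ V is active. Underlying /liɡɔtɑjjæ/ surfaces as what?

The only segment in the rule's environment that also matches [-son, -voice] is /t/. Applying [+voice] turns the voiceless alveolar stop into /d/ (voiced alveolar stop), giving [liɡɔdɑjjæ].

[liɡɔdɑjjæ]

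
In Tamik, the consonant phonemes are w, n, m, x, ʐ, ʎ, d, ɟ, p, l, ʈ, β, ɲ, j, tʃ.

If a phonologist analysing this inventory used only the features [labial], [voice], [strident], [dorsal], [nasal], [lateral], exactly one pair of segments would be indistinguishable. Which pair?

j, ɟ

Both /j/ and /ɟ/ are [−labial], [+voice], [−strident], [+dorsal], [−nasal], [−lateral]. Since the list omits [sonorant] and [continuant] — which do distinguish the palatal glide from the voiced palatal stop — this pair collapses; all other pairs remain distinct.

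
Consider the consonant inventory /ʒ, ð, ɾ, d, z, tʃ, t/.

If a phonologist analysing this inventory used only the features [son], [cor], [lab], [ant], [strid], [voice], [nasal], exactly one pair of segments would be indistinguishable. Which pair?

d, ð

Both /d/ and /ð/ are [−sonorant], [+coronal], [−labial], [+anterior], [−strident], [+voice], [−nasal]. Since the list omits [continuant] and [distributed] — which do distinguish the voiced alveolar stop from the voiced dental fricative — this pair collapses; all other pairs remain distinct.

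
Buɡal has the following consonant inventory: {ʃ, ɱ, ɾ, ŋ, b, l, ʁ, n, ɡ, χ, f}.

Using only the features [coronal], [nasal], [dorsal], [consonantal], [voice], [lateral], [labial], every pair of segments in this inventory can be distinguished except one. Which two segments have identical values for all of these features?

Both /ɡ/ and /ʁ/ are [−coronal], [−nasal], [+dorsal], [+consonantal], [+voice], [−lateral], [−labial]. Since the list omits [continuant] and [high] — which do distinguish the voiced velar stop from the voiced uvular fricative — this pair collapses; all other pairs remain distinct.

ɡ, ʁ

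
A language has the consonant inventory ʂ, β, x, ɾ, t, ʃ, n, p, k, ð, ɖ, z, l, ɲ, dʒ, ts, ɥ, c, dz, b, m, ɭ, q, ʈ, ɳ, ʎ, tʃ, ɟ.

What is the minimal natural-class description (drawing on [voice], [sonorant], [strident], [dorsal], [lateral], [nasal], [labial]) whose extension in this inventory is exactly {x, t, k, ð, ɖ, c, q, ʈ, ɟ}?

/x, t, k, ð, ɖ, c, q, ʈ, ɟ/ are all [−sonorant], [−strident], [−labial], and no other segment in the inventory matches all three values. Dropping any one of them over-generates: [−strident, −labial] alone would also admit /ɾ, n, l, ɲ, …/; [−sonorant, −labial] alone would also admit /ʂ, ʃ, z, dʒ, …/; [−sonorant, −strident] alone would also admit /β, p, b/. No other combination of two listed features picks out exactly this set either, so fewer than three features will not do.

[−sonorant, −strident, −labial]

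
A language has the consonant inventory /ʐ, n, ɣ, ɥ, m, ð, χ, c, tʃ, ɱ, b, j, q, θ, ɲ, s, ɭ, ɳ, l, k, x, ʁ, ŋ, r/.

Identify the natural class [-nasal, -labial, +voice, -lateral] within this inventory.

ʐ, ɣ, ð, j, ʁ, r

The [-nasal] segments are /ʐ, ɣ, ɥ, ð, χ, c, tʃ, b, j, q, θ, s, ɭ, l, k, x, ʁ, r/.
Among these, [-labial] gives /ʐ, ɣ, ð, χ, c, tʃ, j, q, θ, s, ɭ, l, k, x, ʁ, r/.
Within that set, [+voice] gives /ʐ, ɣ, ð, j, ɭ, l, ʁ, r/.
Within that set, [-lateral] leaves /ʐ, ɣ, ð, j, ʁ, r/.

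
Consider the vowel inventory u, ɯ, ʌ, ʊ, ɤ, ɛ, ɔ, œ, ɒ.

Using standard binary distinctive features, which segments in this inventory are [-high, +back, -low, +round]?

ɔ

The [-high] segments are /ʌ, ɤ, ɛ, ɔ, œ, ɒ/.
Intersecting with [+back] gives /ʌ, ɤ, ɔ, ɒ/.
Of those, [-low] gives /ʌ, ɤ, ɔ/.
Then [+round] leaves /ɔ/.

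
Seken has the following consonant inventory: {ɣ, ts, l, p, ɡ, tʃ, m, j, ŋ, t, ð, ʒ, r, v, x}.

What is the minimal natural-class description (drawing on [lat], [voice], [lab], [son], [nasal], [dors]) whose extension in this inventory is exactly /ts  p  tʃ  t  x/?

[-voice]

/ts, p, tʃ, t, x/ are exactly the [-voice] segments in the inventory, so a single feature suffices.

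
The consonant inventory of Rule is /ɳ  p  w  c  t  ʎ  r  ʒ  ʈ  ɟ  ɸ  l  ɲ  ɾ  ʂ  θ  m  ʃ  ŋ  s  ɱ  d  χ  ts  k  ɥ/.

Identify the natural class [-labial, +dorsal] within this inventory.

Checking each segment against [-labial], [+dorsal]: /c/ (voiceless palatal stop), /ʎ/ (palatal lateral approximant), /ɟ/ (voiced palatal stop), /ɲ/ (palatal nasal), /ŋ/ (velar nasal), /χ/ (voiceless uvular fricative), among others, satisfy every feature; every other segment in the inventory fails at least one.

c, ʎ, ɟ, ɲ, ŋ, χ, k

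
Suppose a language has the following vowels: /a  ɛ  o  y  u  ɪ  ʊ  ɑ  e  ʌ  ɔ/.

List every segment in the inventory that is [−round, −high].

Eliminate segments failing any feature: /o, y, u, ʊ, ɔ/ are [+round]; /ɪ/ is [+high]. The remaining /a, ɛ, ɑ, e, ʌ/ satisfy [−round], [−high].

a, ɛ, ɑ, e, ʌ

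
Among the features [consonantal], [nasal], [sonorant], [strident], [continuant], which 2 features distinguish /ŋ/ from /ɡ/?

/ŋ/ (velar nasal) and /ɡ/ (voiced velar stop) agree on [+consonantal], [-strident], [-continuant]. They differ on [sonorant] (/ŋ/ [+], /ɡ/ [-]), [nasal] (/ŋ/ [+], /ɡ/ [-]).

[sonorant], [nasal]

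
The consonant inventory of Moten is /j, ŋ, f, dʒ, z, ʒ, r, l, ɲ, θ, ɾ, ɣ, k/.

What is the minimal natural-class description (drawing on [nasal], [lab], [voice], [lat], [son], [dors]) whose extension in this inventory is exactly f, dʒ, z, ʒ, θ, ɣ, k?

[−son]

/f, dʒ, z, ʒ, θ, ɣ, k/ are exactly the [−sonorant] segments in the inventory, so a single feature suffices.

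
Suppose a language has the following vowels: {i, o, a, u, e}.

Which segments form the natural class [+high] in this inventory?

The [+high] segments here are /i, u/; the remaining /o, a, e/ are [−high].

i, u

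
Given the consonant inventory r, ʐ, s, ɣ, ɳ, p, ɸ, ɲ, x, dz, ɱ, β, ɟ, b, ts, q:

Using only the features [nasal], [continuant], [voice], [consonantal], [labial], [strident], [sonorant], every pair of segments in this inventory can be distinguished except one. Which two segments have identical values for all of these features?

ɲ, ɳ

/ɲ/ (palatal nasal) and /ɳ/ (retroflex nasal) are both [+nasal], [−continuant], [+voice], [+consonantal], [−labial], [−strident], [+sonorant], so none of the listed features separates them. (They do differ in [dorsal], which is not among the given features.) Every other pair in the inventory differs on at least one listed feature.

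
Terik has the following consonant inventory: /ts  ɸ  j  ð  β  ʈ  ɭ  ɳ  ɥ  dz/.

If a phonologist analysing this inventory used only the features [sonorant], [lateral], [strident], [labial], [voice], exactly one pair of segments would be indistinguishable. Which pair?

/ɳ/ (retroflex nasal) and /j/ (palatal glide) are both [+sonorant], [-lateral], [-strident], [-labial], [+voice], so none of the listed features separates them. (They do differ in [nasal], [continuant] and [dorsal], which are not among the given features.) Every other pair in the inventory differs on at least one listed feature.

ɳ, j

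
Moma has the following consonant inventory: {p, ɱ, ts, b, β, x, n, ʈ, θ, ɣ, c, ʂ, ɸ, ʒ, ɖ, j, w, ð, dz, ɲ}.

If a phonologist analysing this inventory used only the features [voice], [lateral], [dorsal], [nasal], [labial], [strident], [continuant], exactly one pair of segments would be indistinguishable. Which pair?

/ɣ/ (voiced velar fricative) and /j/ (palatal glide) are both [+voice], [−lateral], [+dorsal], [−nasal], [−labial], [−strident], [+continuant], so none of the listed features separates them. (They do differ in [sonorant] and [back], which are not among the given features.) Every other pair in the inventory differs on at least one listed feature.

ɣ, j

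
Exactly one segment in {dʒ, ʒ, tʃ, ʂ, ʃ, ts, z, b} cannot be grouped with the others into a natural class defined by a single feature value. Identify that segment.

b

/ʃ, ts, dʒ, ʂ, z, tʃ, ʒ/ are all [+strident], but /b/ (voiced bilabial stop) is [-strident]. No other single segment can be removed to leave a set sharing one feature value that the removed segment lacks, so /b/ is the odd one out.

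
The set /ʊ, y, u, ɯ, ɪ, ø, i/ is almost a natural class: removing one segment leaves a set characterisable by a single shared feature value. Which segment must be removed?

ø

/y, ʊ, ɪ, u, ɯ, i/ are all [+high], but /ø/ (mid front rounded tense vowel) is [−high]. No other single segment can be removed to leave a set sharing one feature value that the removed segment lacks, so /ø/ is the odd one out.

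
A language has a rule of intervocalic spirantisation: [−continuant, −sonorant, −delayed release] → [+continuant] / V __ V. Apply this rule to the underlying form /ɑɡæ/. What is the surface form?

[ɑɣæ]

/ɡ/ satisfies [−continuant, −sonorant, −delayed release] and sits in V __ V. The [+continuant] counterpart of the voiced velar stop is /ɣ/. Other segments in /ɑɡæ/ either fail the structural description or are not in the environment, so the surface form is [ɑɣæ].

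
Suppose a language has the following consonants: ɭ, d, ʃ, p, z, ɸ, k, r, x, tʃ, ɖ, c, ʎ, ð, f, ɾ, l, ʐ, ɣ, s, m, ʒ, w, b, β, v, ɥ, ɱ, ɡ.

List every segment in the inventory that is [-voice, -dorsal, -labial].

Eliminate segments failing any feature: /ɭ, d, z, r, ɖ, ʎ, ð, ɾ, l, ʐ, ɣ, m, ʒ, w, b, β, v, ɥ, ɱ, ɡ/ are [+voice]; /p, ɸ, f/ are [+labial]; /k, x, c/ are [+dorsal]. The remaining /ʃ, tʃ, s/ satisfy [-voice], [-dorsal], [-labial].

ʃ, tʃ, s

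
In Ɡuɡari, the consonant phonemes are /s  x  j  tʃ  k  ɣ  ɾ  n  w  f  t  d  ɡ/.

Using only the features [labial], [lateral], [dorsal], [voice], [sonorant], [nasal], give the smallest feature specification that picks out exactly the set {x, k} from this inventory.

[-voice, +dorsal]

Every target segment is [-voice], [+dorsal]; each remaining inventory member fails at least one of these. Each conjunct is needed — [+dorsal] alone would also admit /j, ɣ, w, ɡ/; [-voice] alone would also admit /s, tʃ, f, t/ — and no other single listed feature has exactly this extension, so two is the minimum.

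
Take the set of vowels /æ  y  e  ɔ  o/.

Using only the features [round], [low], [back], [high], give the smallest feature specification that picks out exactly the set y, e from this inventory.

The class [−low], [−back] has exactly /y, e/ as its extension in this inventory. No smaller conjunction from the listed features achieves this: [−back] alone would also admit /æ/; [−low] alone would also admit /ɔ, o/; and checking the remaining single features turns up none with this extension.

[−low, −back]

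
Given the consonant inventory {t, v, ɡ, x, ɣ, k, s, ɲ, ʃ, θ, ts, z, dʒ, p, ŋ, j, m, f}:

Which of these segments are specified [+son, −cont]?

ɲ, ŋ, m

Checking each segment against [+sonorant], [−continuant]: /ɲ/ (palatal nasal), /ŋ/ (velar nasal), /m/ (bilabial nasal) satisfy every feature; every other segment in the inventory fails at least one.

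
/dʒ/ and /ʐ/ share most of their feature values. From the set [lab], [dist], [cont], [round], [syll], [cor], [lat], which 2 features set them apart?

[continuant], [distributed]

/dʒ/ is the voiced postalveolar affricate and /ʐ/ is the voiced retroflex fricative. Both are [−labial], [−round], [−syllabic], [+coronal], [−lateral]. /dʒ/ is [−continuant] while /ʐ/ is [+continuant]; /dʒ/ is [+distributed] while /ʐ/ is [−distributed], so the distinguishing features are [continuant], [distributed].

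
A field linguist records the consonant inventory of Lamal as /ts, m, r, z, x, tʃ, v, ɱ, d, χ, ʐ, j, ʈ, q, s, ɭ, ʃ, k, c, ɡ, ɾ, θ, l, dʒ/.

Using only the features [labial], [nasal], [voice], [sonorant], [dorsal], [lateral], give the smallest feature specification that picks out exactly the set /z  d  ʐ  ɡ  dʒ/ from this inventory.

The class [-sonorant], [+voice], [-labial] has exactly /z, d, ʐ, ɡ, dʒ/ as its extension in this inventory. No smaller conjunction from the listed features achieves this: [+voice, -labial] alone would also admit /r, j, ɭ, ɾ, …/; [-sonorant, -labial] alone would also admit /ts, x, tʃ, χ, …/; [-sonorant, +voice] alone would also admit /v/; and checking the remaining two-feature bundles turns up none with this extension.

[-sonorant, +voice, -labial]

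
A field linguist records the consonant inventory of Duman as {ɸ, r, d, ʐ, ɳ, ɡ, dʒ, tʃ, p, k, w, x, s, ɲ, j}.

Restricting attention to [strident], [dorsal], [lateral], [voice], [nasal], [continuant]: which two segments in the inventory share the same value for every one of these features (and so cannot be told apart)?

On the given features, /j/ and /w/ have an identical profile: [−strident], [+dorsal], [−lateral], [+voice], [−nasal], [+continuant]. No other two segments in the inventory coincide on all 6 features. (They do differ in [labial], [round] and [back], which are not among the given features.)

j, w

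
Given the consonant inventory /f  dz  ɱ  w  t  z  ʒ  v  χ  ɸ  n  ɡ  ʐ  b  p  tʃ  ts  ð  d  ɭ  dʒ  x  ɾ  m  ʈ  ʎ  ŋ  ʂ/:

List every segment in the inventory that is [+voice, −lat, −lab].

dz, z, ʒ, n, ɡ, ʐ, ð, d, dʒ, ɾ, ŋ

Checking each segment against [+voice], [−lateral], [−labial]: /dz/ (voiced alveolar affricate), /z/ (voiced alveolar fricative), /ʒ/ (voiced postalveolar fricative), /n/ (alveolar nasal), /ɡ/ (voiced velar stop), /ʐ/ (voiced retroflex fricative), among others, satisfy every feature; every other segment in the inventory fails at least one.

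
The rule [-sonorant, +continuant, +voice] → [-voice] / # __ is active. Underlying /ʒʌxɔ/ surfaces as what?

/ʒ/ satisfies [-sonorant, +continuant, +voice] and sits in # __. The [-voice] counterpart of the voiced postalveolar fricative is /ʃ/. Other segments in /ʒʌxɔ/ either fail the structural description or are not in the environment, so the surface form is [ʃʌxɔ].

[ʃʌxɔ]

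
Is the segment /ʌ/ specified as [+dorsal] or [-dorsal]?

/ʌ/ is the mid back unrounded lax vowel, hence [+dorsal].

[+dorsal]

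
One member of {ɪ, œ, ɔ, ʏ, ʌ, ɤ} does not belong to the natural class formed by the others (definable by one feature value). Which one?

ɤ

/ʌ, ɪ, ɔ, ʏ, œ/ are all [−tense], but /ɤ/ (mid back unrounded tense vowel) is [+tense]. No other single segment can be removed to leave a set sharing one feature value that the removed segment lacks, so /ɤ/ is the odd one out.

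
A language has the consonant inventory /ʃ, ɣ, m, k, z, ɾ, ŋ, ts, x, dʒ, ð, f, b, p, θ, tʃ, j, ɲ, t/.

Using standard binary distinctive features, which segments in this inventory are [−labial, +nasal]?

ŋ, ɲ

Checking each segment against [−labial], [+nasal]: /ŋ/ (velar nasal), /ɲ/ (palatal nasal) satisfy every feature; every other segment in the inventory fails at least one.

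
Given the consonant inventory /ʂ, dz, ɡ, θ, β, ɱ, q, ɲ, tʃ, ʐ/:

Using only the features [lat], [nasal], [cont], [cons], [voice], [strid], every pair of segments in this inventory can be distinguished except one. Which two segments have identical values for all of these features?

/ɱ/ (labiodental nasal) and /ɲ/ (palatal nasal) are both [-lateral], [+nasal], [-continuant], [+consonantal], [+voice], [-strident], so none of the listed features separates them. (They do differ in [labial] and [dorsal], which are not among the given features.) Every other pair in the inventory differs on at least one listed feature.

ɱ, ɲ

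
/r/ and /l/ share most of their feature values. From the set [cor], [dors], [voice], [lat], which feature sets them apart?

[lateral]

/r/ (alveolar trill) and /l/ (alveolar lateral approximant) agree on [+coronal], [-dorsal], [+voice]. They differ on [lateral] (/r/ [-], /l/ [+]).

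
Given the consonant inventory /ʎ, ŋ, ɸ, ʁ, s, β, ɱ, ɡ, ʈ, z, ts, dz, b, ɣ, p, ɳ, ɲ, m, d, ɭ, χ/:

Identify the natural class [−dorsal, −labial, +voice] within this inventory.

z, dz, ɳ, d, ɭ

Eliminate segments failing any feature: /ʎ, ŋ, ʁ, ɡ, ɣ, ɲ, χ/ are [+dorsal]; /ɸ, β, ɱ, b, p, m/ are [+labial]; /s, ʈ, ts/ are [−voice]. The remaining /z, dz, ɳ, d, ɭ/ satisfy [−dorsal], [−labial], [+voice].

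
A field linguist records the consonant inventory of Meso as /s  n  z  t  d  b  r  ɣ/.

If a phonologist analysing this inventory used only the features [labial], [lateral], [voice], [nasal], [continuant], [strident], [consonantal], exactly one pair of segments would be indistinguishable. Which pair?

ɣ, r

/ɣ/ (voiced velar fricative) and /r/ (alveolar trill) are both [-labial], [-lateral], [+voice], [-nasal], [+continuant], [-strident], [+consonantal], so none of the listed features separates them. (They do differ in [sonorant], [coronal] and [dorsal], which are not among the given features.) Every other pair in the inventory differs on at least one listed feature.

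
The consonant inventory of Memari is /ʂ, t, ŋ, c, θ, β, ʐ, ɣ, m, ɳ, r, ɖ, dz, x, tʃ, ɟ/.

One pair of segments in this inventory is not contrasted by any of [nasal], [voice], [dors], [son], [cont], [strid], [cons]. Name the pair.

m, ɳ

/m/ (bilabial nasal) and /ɳ/ (retroflex nasal) are both [+nasal], [+voice], [−dorsal], [+sonorant], [−continuant], [−strident], [+consonantal], so none of the listed features separates them. (They do differ in [labial] and [coronal], which are not among the given features.) Every other pair in the inventory differs on at least one listed feature.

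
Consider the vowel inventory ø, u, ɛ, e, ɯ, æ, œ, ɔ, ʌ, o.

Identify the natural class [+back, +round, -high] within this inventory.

ɔ, o

The [+back] segments are /u, ɯ, ɔ, ʌ, o/.
Then [+round] gives /u, ɔ, o/.
Of those, [-high] leaves /ɔ, o/.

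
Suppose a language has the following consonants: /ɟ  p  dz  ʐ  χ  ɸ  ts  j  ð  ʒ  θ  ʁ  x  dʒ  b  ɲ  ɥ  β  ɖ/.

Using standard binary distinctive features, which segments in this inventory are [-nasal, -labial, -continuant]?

Among the inventory, the [-nasal] segments are /ɟ, p, dz, ʐ, χ, ɸ, ts, j, ð, ʒ, θ, ʁ, x, dʒ, b, ɥ, β, ɖ/.
Then [-labial] gives /ɟ, dz, ʐ, χ, ts, j, ð, ʒ, θ, ʁ, x, dʒ, ɖ/.
Among these, [-continuant] leaves /ɟ, dz, ts, dʒ, ɖ/.

ɟ, dz, ts, dʒ, ɖ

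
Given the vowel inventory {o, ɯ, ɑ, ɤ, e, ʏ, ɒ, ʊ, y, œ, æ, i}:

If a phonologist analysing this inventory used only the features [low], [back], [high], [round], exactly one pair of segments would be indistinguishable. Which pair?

Both /y/ and /ʏ/ are [−low], [−back], [+high], [+round]. Since the list omits [tense] — which does distinguish the high front rounded tense vowel from the high front rounded lax vowel — this pair collapses; all other pairs remain distinct.

y, ʏ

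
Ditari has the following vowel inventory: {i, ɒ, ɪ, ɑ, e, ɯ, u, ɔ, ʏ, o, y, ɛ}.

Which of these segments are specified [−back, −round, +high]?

i, ɪ

Eliminate segments failing any feature: /ɒ, ɑ, ɯ, u, ɔ, o/ are [+back]; /e, ɛ/ are [−high]; /ʏ, y/ are [+round]. The remaining /i, ɪ/ satisfy [−back], [−round], [+high].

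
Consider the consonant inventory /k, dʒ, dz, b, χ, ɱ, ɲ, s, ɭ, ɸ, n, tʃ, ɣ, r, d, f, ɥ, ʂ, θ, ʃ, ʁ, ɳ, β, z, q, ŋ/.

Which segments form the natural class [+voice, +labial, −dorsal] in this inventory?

Eliminate segments failing any feature: /k, χ, s, ɸ, tʃ, f, ʂ, θ, ʃ, q/ are [−voice]; /dʒ, dz, ɲ, ɭ, n, ɣ, r, d, ʁ, ɳ, z, ŋ/ are [−labial]; /ɥ/ is [+dorsal]. The remaining /b, ɱ, β/ satisfy [+voice], [+labial], [−dorsal].

b, ɱ, β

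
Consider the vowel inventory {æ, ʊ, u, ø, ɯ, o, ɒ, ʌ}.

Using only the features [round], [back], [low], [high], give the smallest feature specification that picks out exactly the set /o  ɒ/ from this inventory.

[−high, +back, +round]

/o, ɒ/ are all [−high], [+back], [+round], and no other segment in the inventory matches all three values. Dropping any one of them over-generates: [+back, +round] alone would also admit /ʊ, u/; [−high, +round] alone would also admit /ø/; [−high, +back] alone would also admit /ʌ/. No other combination of two listed features picks out exactly this set either, so fewer than three features will not do.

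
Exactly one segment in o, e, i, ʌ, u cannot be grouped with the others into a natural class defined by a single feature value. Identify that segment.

/u, o, i, e/ are all [+tense], but /ʌ/ (mid back unrounded lax vowel) is [−tense]. No other single segment can be removed to leave a set sharing one feature value that the removed segment lacks, so /ʌ/ is the odd one out.

ʌ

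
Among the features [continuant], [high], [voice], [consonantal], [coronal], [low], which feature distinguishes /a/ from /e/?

/a/ is the low unrounded vowel and /e/ is the mid front unrounded tense vowel. Both are [+continuant], [−high], [+voice], [−consonantal], [−coronal]. /a/ is [+low] while /e/ is [−low], so the distinguishing feature is [low].

[low]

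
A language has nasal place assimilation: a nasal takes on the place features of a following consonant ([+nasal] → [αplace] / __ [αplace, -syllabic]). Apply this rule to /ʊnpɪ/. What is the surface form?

[ʊmpɪ]

In /ʊnpɪ/, the nasal /n/ precedes /p/, which is [+labial]. The nasal assimilates in place, becoming the [+labial] nasal /m/. The surface form is [ʊmpɪ].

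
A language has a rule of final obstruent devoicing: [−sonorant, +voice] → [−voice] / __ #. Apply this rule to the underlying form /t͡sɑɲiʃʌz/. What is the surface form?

[t͡sɑɲiʃʌs]

Only the final segment /z/ is both word-final and matches the structural description. It is a voiced alveolar fricative, so [−sonorant, +voice] holds; changing it to [−voice] with all other features held fixed yields /s/ (voiceless alveolar fricative). No other segment meets both the structural description and the environment, so the output is [t͡sɑɲiʃʌs].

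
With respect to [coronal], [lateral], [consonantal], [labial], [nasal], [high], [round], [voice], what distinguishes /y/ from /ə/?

The two segments share [-coronal], [-lateral], [-consonantal], [-nasal], [+voice]. The only features from the list on which they differ: /y/ is [+labial] while /ə/ is [-labial]; /y/ is [+round] while /ə/ is [-round]; /y/ is [+high] while /ə/ is [-high].

[labial], [round], [high]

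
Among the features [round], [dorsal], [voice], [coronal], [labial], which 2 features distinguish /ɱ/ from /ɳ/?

[labial], [coronal]

/ɱ/ is the labiodental nasal and /ɳ/ is the retroflex nasal. Both are [−round], [−dorsal], [+voice]. /ɱ/ is [+labial] while /ɳ/ is [−labial]; /ɱ/ is [−coronal] while /ɳ/ is [+coronal], so the distinguishing features are [labial], [coronal].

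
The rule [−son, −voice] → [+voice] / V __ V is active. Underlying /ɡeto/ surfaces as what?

/t/ satisfies [−son, −voice] and sits in V __ V. The [+voice] counterpart of the voiceless alveolar stop is /d/. Other segments in /ɡeto/ either fail the structural description or are not in the environment, so the surface form is [ɡedo].

[ɡedo]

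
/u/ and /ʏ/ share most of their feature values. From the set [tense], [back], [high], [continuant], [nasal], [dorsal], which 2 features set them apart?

[back], [tense]

/u/ is the high back rounded tense vowel and /ʏ/ is the high front rounded lax vowel. Both are [+high], [+continuant], [−nasal], [+dorsal]. /u/ is [+back] while /ʏ/ is [−back]; /u/ is [+tense] while /ʏ/ is [−tense], so the distinguishing features are [back], [tense].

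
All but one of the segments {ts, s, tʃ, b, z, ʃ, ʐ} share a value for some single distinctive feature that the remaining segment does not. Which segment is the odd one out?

The remaining segments after removing /b/ share [+strident]; /b/ (voiced bilabial stop) is [−strident]. For every other candidate removal, the leftover set fails to share any single feature value that the removed segment lacks.

b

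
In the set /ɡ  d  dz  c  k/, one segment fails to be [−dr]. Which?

Every segment except /dz/ is [−delayed release]. /dz/ (voiced alveolar affricate) is [+delayed release], so it is the exception.

dz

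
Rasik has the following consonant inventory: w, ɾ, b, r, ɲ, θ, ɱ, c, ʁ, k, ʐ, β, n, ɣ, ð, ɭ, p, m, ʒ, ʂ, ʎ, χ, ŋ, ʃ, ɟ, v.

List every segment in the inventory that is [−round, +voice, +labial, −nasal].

b, β, v

Checking each segment against [−round], [+voice], [+labial], [−nasal]: /b/ (voiced bilabial stop), /β/ (voiced bilabial fricative), /v/ (voiced labiodental fricative) satisfy every feature; every other segment in the inventory fails at least one.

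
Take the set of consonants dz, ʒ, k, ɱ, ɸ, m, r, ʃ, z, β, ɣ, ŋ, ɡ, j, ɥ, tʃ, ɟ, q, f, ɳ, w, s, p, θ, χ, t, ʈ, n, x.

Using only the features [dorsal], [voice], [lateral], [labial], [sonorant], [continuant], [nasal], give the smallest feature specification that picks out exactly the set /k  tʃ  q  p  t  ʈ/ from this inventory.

/k, tʃ, q, p, t, ʈ/ are all [−voice], [−continuant], and no other segment in the inventory matches both values. Dropping any one of them over-generates: [−continuant] alone would also admit /dz, ɱ, m, ŋ, …/; [−voice] alone would also admit /ɸ, ʃ, f, s, …/. No other single listed feature picks out exactly this set either, so fewer than two features will not do.

[−voice, −continuant]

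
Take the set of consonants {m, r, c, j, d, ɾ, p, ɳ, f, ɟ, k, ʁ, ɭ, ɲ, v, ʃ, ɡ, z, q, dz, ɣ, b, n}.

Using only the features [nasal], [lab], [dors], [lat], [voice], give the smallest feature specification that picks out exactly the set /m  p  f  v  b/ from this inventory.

[+lab]

Every target segment is [+labial] and no other inventory member is, so one feature is enough.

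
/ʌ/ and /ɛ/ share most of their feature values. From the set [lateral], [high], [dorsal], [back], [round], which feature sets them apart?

[back]

The two segments share [-lateral], [-high], [+dorsal], [-round]. The only feature from the list on which they differ: /ʌ/ is [+back] while /ɛ/ is [-back].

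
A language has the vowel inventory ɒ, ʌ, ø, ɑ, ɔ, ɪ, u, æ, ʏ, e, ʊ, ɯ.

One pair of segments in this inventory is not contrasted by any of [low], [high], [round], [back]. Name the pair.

u, ʊ

On the given features, /u/ and /ʊ/ have an identical profile: [−low], [+high], [+round], [+back]. No other two segments in the inventory coincide on all 4 features. (They do differ in [tense], which is not among the given features.)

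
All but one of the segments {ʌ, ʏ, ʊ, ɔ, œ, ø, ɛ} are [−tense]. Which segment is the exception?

Every segment except /ø/ is [−tense]. /ø/ (mid front rounded tense vowel) is [+tense], so it is the exception.

ø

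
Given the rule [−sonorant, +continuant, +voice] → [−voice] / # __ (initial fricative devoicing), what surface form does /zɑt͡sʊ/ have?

[sɑt͡sʊ]

/z/ satisfies [−sonorant, +continuant, +voice] and sits in # __. The [−voice] counterpart of the voiced alveolar fricative is /s/. Other segments in /zɑt͡sʊ/ either fail the structural description or are not in the environment, so the surface form is [sɑt͡sʊ].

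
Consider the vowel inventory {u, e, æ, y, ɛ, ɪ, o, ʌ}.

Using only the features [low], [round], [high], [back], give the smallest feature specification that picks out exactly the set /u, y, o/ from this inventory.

[+round]

Every target segment is [+round] and no other inventory member is, so one feature is enough.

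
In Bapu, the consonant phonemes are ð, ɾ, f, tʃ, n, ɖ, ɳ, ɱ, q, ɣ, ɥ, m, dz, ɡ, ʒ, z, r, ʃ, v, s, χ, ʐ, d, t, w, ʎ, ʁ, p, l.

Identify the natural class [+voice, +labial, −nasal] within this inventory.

Checking each segment against [+voice], [+labial], [−nasal]: /ɥ/ (labial-palatal glide), /v/ (voiced labiodental fricative), /w/ (labial-velar glide) satisfy every feature; every other segment in the inventory fails at least one.

ɥ, v, w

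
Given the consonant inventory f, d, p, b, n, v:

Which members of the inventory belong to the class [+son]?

n

The [+sonorant] segments here are /n/; the remaining /f, d, p, b, v/ are [−sonorant].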